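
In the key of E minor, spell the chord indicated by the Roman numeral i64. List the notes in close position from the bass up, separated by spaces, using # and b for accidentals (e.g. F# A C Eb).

In E minor, the tonic is E, and the diatonic chord built there is a minor triad.
Stacking thirds from E gives E-G-B.
With the 64 figure the chord is in second inversion; from the bass B upward in close position it reads B-E-G.

B E G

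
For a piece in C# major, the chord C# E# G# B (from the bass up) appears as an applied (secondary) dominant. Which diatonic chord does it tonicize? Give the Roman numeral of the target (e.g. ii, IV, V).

The chord is a dominant seventh chord on C#.
A dominant resolves down a perfect fifth: C# → F#. In C# major, F# is scale degree 4, i.e. IV.

IV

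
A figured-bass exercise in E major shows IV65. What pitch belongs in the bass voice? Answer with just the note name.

IV in E major has root A; the chord is A-C#-E-G#.
The figure 65 means first inversion — the third is in the bass.

C#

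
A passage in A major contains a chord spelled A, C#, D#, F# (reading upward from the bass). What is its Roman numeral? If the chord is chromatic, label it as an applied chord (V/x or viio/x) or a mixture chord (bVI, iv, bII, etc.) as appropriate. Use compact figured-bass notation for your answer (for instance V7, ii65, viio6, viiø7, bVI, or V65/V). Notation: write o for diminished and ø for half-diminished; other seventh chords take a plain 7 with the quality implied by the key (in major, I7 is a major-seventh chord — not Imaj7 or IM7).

Stacked in thirds the chord is D#-F#-A-C#: a half-diminished seventh chord on D#.
D# sits a half step below E (V in A major); a diminished chord there is the applied leading-tone chord of V.
With A in the bass the chord is in second inversion, so the figured bass is 43.

viiø43/V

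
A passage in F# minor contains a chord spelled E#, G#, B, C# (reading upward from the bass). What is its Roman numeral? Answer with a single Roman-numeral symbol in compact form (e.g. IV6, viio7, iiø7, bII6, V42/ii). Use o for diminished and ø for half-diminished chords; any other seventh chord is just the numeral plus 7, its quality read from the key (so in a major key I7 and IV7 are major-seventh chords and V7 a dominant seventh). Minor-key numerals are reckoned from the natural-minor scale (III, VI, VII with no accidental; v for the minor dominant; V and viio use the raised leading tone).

V65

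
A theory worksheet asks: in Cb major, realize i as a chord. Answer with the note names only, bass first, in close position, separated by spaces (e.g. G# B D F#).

i is the minor tonic, borrowed from the parallel minor. In Cb major that root is Cb.
So the chord is Cb-Ebb-Gb, a minor triad.

Cb Ebb Gb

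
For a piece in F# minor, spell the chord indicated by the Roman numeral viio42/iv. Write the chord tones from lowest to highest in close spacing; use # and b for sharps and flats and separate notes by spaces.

G A# C# E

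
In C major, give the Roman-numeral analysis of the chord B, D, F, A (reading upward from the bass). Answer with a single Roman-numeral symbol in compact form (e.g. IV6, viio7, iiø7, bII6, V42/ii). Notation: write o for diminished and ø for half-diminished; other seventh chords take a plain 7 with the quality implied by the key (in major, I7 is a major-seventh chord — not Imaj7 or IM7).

viiø7

The pitches B-D-F-A form a half-diminished seventh chord rooted on B.
B is scale degree 7 in C major, and a half-diminished seventh chord on that degree is written viiø7.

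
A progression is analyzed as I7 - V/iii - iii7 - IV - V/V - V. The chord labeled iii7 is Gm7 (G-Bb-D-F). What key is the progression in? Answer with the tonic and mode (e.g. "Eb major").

Eb major

The chord Gm7 is a minor seventh chord rooted on G; its label is iii7.
If G is scale degree 3 and the mode makes that degree carry a minor seventh chord, the tonic is Eb and the mode is major.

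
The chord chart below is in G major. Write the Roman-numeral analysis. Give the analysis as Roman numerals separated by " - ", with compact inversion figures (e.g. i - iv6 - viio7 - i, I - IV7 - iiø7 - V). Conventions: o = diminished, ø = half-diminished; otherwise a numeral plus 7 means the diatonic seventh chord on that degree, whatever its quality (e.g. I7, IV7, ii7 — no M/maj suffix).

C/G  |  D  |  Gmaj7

C/G has root C, degree 4 in G major, so IV64.
D: major triad on D = scale degree 5 → V.
Gmaj7: major seventh chord on G = scale degree 1 → I7.

IV64 - V - I7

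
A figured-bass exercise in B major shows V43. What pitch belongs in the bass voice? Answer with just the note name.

C#

V in B major has root F#; the chord is F#-A#-C#-E.
The figure 43 means second inversion — the fifth is in the bass.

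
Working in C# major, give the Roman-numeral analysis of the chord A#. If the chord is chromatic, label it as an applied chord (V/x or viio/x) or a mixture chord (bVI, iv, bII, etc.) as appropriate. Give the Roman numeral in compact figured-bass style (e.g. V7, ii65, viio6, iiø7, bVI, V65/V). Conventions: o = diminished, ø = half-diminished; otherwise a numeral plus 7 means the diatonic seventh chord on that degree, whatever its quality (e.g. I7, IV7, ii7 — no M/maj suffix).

V/ii

The pitches A#-C##-E# form a major triad rooted on A#.
A# is not a diatonic chord root with this quality in C# major, but it lies a perfect fifth above D# (ii), so the chord functions as an applied dominant of ii.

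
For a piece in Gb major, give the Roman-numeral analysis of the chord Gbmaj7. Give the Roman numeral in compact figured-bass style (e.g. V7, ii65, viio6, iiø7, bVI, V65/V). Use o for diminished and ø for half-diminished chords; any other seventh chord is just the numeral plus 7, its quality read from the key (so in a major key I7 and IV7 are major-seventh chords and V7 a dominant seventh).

I7

Stacked in thirds the chord is Gb-Bb-Db-F: a major seventh chord on Gb.
In Gb major, Gb is the tonic; the diatonic major seventh chord there is I7.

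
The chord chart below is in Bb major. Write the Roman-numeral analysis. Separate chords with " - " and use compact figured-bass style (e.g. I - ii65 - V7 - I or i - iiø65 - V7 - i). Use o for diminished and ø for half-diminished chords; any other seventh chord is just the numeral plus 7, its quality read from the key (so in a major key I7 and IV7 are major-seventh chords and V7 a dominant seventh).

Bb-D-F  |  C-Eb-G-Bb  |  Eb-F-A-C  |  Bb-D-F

I - ii7 - V42 - I

Bb-D-F has root Bb, degree 1 in Bb major, so I.
C-Eb-G-Bb has root C, degree 2 in Bb major, so ii7.
Eb-F-A-C has root F, degree 5 in Bb major, so V42.
Bb-D-F has root Bb, degree 1 in Bb major, so I.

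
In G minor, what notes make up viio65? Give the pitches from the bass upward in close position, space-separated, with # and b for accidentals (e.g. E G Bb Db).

In G minor, the leading-tone chord is built on the raised seventh degree, F#.
Stacking thirds from F# gives F#-A-C-Eb.
The figured bass 65 indicates first inversion, placing the third (A) in the bass: A-C-Eb-F#.

A C Eb F#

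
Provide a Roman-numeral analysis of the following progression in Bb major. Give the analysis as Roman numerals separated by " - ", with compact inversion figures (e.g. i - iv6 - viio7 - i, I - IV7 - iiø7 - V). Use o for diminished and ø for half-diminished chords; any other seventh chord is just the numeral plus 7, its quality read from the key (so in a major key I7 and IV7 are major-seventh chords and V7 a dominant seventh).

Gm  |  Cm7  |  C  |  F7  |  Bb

Gm has root G, degree 6 in Bb major, so vi.
Cm7: minor seventh chord on C = scale degree 2 → ii7.
C: a major triad on C, the applied dominant of V → V/V.
F7 has root F, degree 5 in Bb major, so V7.
Bb has root Bb, degree 1 in Bb major, so I.

vi - ii7 - V/V - V7 - I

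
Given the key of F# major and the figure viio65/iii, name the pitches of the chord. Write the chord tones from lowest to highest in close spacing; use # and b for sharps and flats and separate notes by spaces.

B# D# F# G##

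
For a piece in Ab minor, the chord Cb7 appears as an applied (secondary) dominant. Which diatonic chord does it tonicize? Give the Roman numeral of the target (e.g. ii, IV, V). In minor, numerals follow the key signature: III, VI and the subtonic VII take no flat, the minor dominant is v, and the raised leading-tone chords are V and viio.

VI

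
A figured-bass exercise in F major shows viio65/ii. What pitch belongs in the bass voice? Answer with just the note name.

A

The applied chord viio65/ii is rooted on F#: F#-A-C-Eb.
The figure 65 means first inversion — the third is in the bass.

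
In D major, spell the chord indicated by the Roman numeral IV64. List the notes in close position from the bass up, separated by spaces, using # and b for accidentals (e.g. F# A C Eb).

D G B

In D major, scale degree 4 is G, and the diatonic chord built there is a major triad.
Stacking thirds from G gives G-B-D.
The figured bass 64 indicates second inversion, placing the fifth (D) in the bass: D-G-B.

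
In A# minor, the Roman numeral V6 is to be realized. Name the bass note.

G##

V in A# minor has root E#; the chord is E#-G##-B#.
The figure 6 means first inversion — the third is in the bass.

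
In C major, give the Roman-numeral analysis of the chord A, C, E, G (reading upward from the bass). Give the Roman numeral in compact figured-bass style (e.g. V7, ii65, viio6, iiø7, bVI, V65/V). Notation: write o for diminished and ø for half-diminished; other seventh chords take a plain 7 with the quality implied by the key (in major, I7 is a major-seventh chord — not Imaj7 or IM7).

The pitches A-C-E-G form a minor seventh chord rooted on A.
In C major, A is the submediant; the diatonic minor seventh chord there is vi7.

vi7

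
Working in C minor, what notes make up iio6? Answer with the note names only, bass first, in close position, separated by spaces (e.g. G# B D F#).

F Ab D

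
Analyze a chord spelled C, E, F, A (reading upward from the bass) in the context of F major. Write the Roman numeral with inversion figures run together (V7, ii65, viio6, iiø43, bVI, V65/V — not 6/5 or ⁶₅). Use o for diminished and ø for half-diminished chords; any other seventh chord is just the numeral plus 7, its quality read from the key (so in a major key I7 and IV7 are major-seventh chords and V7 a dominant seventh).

I43

The pitches F-A-C-E form a major seventh chord rooted on F.
F is scale degree 1 in F major, and a major seventh chord on that degree is written I7.
With C in the bass the chord is in second inversion, so the figured bass is 43.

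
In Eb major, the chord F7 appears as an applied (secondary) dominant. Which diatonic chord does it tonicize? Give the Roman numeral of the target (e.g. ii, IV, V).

V

The chord is a dominant seventh chord on F.
A dominant resolves down a perfect fifth: F → Bb. In Eb major, Bb is scale degree 5, i.e. V.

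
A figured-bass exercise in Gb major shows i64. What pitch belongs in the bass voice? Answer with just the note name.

Db

i in Gb major has root Gb; the chord is Gb-Bbb-Db.
The figure 64 means second inversion — the fifth is in the bass.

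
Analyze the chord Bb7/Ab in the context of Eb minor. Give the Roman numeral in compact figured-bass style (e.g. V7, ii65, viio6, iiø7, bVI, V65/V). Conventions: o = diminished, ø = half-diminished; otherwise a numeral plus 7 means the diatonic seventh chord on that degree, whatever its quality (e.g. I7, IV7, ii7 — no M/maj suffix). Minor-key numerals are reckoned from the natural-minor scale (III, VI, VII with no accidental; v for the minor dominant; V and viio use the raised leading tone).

Stacked in thirds the chord is Bb-D-F-Ab: a dominant seventh chord on Bb.
Bb is scale degree 5 in Eb minor, and a dominant seventh chord on that degree is written V7.
With Ab in the bass the chord is in third inversion, so the figured bass is 42.

V42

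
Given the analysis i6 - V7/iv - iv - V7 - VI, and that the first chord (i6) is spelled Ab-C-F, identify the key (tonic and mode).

i6 is given as Ab-C-F — a minor triad with root F.
If F is scale degree 1 and the mode makes that degree carry a minor triad, the tonic is F and the mode is minor.

F minor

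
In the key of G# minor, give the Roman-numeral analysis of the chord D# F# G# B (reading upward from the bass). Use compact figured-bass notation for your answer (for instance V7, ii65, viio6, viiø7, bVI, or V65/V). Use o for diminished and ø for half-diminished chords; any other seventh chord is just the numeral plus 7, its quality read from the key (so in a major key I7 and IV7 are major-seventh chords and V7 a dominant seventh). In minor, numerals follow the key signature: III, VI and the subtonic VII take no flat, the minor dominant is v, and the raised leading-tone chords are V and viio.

i43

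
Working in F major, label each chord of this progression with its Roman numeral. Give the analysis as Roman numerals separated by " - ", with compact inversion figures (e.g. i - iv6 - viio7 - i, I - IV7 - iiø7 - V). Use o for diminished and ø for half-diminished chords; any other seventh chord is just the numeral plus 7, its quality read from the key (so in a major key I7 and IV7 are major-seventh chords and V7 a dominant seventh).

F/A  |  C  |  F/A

F/A: root F is the tonic; major triad there is I6.
C: major triad on C = scale degree 5 → V.
F/A: major triad on F = scale degree 1 → I6.

I6 - V - I6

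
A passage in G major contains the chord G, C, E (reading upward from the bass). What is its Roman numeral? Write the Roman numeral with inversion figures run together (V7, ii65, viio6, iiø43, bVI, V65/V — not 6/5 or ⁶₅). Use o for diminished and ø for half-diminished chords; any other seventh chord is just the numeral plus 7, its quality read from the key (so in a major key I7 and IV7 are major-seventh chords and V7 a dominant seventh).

IV64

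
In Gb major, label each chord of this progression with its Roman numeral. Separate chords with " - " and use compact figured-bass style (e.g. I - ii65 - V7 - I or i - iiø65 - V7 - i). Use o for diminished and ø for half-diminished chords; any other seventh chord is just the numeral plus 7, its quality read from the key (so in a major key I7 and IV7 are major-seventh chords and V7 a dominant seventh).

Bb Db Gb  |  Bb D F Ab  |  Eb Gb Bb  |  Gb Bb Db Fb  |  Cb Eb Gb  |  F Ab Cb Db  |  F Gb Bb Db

Bb-Db-Gb: root Gb is the tonic; major triad there is I6.
Bb-D-F-Ab is the secondary dominant of vi (dominant seventh chord on Bb): V7/vi.
Eb-Gb-Bb: root Eb is the submediant; minor triad there is vi.
Gb-Bb-Db-Fb: chromatic; Gb is V of IV, so V7/IV.
Cb-Eb-Gb: major triad on Cb = scale degree 4 → IV.
F-Ab-Cb-Db: dominant seventh chord on Db = scale degree 5 → V65.
F-Gb-Bb-Db: major seventh chord on Gb = scale degree 1 → I42.

I6 - V7/vi - vi - V7/IV - IV - V65 - I42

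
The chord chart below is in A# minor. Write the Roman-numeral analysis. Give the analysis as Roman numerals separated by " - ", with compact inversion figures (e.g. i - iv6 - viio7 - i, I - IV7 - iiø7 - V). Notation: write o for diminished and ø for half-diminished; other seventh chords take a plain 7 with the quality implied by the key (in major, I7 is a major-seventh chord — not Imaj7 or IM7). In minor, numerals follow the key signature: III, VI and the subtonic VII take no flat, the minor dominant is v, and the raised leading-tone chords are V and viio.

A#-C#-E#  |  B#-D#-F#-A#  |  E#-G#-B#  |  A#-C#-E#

i - iiø7 - v - i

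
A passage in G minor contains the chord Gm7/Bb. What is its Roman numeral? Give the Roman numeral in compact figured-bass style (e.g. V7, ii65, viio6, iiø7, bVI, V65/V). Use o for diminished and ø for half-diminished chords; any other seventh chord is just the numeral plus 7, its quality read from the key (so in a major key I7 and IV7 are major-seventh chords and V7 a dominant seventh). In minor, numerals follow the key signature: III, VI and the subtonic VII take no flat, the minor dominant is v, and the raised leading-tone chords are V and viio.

i65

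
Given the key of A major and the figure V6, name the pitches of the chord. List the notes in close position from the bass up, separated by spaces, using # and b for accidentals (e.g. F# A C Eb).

G# B E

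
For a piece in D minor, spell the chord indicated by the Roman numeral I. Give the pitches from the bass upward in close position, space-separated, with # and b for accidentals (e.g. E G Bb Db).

D F# A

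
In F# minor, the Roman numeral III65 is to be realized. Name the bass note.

C#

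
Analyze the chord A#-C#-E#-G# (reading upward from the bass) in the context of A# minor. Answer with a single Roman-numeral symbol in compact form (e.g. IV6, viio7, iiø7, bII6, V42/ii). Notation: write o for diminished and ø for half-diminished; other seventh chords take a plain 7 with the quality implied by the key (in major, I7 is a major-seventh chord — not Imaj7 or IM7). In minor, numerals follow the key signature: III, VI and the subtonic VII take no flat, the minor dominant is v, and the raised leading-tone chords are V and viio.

The pitches A#-C#-E#-G# form a minor seventh chord rooted on A#.
A# is scale degree 1 in A# minor, and a minor seventh chord on that degree is written i7.

i7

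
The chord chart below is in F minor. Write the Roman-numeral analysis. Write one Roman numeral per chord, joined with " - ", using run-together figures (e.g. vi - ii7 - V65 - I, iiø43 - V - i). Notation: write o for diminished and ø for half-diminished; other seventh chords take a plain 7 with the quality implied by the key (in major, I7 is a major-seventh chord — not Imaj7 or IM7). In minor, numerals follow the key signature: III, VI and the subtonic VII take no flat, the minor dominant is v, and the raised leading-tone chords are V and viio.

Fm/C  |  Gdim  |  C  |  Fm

i64 - iio - V - i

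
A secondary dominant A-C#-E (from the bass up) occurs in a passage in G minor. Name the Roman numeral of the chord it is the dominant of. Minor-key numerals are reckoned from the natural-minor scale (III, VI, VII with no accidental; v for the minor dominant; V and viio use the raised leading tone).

V

The chord is a major triad on A.
A dominant resolves down a perfect fifth: A → D. In G minor, D is scale degree 5, i.e. V.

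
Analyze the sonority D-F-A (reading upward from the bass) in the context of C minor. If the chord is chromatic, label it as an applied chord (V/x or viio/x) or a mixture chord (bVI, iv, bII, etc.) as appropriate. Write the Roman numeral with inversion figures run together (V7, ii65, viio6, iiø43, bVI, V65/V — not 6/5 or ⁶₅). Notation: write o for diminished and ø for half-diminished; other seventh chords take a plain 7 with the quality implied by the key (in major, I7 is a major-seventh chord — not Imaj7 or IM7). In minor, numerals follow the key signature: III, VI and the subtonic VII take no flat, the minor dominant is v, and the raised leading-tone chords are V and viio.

ii

Stacked in thirds the chord is D-F-A: a minor triad on D.
D is the second degree of C minor. This is the minor supertonic, borrowed from the parallel major (the Dorian ii).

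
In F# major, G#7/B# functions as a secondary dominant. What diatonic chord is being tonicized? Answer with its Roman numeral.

V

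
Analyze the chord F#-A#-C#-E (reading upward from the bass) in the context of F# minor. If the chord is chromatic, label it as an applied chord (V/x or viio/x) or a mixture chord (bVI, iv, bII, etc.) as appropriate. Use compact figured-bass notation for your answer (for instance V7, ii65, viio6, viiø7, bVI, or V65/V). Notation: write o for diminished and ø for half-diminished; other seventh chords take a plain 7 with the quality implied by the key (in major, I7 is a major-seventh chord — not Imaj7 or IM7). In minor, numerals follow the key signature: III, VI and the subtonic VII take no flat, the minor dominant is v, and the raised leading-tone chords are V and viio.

V7/iv

Stacked in thirds the chord is F#-A#-C#-E: a dominant seventh chord on F#.
F# is not a diatonic chord root with this quality in F# minor, but it lies a perfect fifth above B (iv), so the chord functions as an applied dominant of iv.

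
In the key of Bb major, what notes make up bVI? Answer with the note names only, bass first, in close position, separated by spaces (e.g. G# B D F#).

Gb Bb Db

bVI is a major triad on the lowered sixth degree, borrowed from the parallel minor. In Bb major that root is Gb.
So the chord is Gb-Bb-Db.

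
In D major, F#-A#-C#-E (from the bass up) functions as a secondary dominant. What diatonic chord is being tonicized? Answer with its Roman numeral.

The chord is a dominant seventh chord on F#.
A dominant resolves down a perfect fifth: F# → B. In D major, B is scale degree 6, i.e. vi.

vi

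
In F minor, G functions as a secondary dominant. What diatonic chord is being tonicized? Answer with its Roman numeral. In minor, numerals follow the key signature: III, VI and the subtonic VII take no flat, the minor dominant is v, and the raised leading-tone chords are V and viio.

The chord is a major triad on G.
A dominant resolves down a perfect fifth: G → C. In F minor, C is scale degree 5, i.e. V.

V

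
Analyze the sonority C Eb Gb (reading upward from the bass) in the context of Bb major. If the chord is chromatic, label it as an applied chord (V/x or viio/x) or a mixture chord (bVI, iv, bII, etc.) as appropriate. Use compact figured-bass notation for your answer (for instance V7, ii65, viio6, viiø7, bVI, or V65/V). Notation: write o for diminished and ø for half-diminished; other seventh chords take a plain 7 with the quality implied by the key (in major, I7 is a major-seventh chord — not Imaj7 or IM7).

Stacked in thirds the chord is C-Eb-Gb: a diminished triad on C.
C is the second degree of Bb major. This is the diminished supertonic triad, borrowed from the parallel minor.

iio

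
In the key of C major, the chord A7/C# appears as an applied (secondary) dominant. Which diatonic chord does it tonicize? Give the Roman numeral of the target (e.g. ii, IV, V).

ii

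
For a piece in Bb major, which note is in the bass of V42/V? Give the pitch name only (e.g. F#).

The applied chord V42/V is rooted on C: C-E-G-Bb.
The figure 42 means third inversion — the seventh is in the bass.

Bb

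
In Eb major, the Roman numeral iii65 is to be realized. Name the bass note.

iii in Eb major has root G; the chord is G-Bb-D-F.
The figure 65 means first inversion — the third is in the bass.

Bb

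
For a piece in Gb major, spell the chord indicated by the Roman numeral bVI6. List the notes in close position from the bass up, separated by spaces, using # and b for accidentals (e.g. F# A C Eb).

bVI6 is a major triad on the lowered sixth degree, borrowed from the parallel minor. In Gb major that root is Ebb.
So the chord is Ebb-Gb-Bbb, a major triad.
The figured bass 6 indicates first inversion, placing the third (Gb) in the bass: Gb-Bbb-Ebb.

Gb Bbb Ebb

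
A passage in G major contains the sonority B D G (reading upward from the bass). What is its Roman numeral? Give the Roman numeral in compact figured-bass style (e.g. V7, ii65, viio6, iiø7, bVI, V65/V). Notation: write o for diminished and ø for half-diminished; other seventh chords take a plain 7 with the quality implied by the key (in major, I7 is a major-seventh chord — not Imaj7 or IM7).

Stacked in thirds the chord is G-B-D: a major triad on G.
In G major, G is the tonic; the diatonic major triad there is I.
With B in the bass the chord is in first inversion, so the figured bass is 6.

I6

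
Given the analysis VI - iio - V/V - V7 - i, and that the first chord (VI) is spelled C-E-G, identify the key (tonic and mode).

E minor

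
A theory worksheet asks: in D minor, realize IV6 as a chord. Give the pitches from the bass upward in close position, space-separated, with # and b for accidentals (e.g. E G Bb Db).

Scale degree 4 in D minor is G; here the chord built on it is altered to a major triad. IV6 is the major subdominant, borrowed from the parallel major.
So the chord is G-B-D.
With the 6 figure the chord is in first inversion; from the bass B upward in close position it reads B-D-G.

B D G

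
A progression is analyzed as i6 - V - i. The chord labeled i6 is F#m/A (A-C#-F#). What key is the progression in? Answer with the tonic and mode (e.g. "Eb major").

i6 is given as A-C#-F# — a minor triad with root F#.
If F# is scale degree 1 and the mode makes that degree carry a minor triad, the tonic is F# and the mode is minor.

F# minor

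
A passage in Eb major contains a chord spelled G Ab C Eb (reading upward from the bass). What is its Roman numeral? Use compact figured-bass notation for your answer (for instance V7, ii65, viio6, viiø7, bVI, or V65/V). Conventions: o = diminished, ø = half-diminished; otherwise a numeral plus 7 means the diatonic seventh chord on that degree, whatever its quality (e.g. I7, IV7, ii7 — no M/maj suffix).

The pitches Ab-C-Eb-G form a major seventh chord rooted on Ab.
Ab is scale degree 4 in Eb major, and a major seventh chord on that degree is written IV7.
With G in the bass the chord is in third inversion, so the figured bass is 42.

IV42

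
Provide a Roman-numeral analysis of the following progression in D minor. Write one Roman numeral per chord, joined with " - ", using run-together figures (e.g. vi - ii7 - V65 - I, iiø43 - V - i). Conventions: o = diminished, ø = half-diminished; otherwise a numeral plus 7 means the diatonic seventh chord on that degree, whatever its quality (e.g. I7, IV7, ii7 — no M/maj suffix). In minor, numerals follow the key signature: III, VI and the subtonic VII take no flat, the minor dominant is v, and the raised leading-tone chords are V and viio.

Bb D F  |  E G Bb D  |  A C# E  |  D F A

VI - iiø7 - V - i

Bb-D-F: major triad on Bb = scale degree 6 → VI.
E-G-Bb-D: half-diminished seventh chord on E = scale degree 2 → iiø7.
A-C#-E has root A, degree 5 in D minor, so V.
D-F-A has root D, degree 1 in D minor, so i.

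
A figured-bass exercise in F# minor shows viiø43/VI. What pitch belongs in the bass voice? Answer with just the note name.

G

The applied chord viiø43/VI is rooted on C#: C#-E-G-B.
The figure 43 means second inversion — the fifth is in the bass.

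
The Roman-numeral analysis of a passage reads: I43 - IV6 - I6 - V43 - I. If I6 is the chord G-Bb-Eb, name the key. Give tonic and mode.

Eb major

The chord Eb/G is a major triad rooted on Eb; its label is I6.
If Eb is scale degree 1 and the mode makes that degree carry a major triad, the tonic is Eb and the mode is major.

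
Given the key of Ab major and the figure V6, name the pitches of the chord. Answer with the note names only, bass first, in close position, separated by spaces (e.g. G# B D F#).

G Bb Eb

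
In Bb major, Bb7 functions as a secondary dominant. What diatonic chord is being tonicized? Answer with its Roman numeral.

IV

The chord is a dominant seventh chord on Bb.
A dominant resolves down a perfect fifth: Bb → Eb. In Bb major, Eb is scale degree 4, i.e. IV.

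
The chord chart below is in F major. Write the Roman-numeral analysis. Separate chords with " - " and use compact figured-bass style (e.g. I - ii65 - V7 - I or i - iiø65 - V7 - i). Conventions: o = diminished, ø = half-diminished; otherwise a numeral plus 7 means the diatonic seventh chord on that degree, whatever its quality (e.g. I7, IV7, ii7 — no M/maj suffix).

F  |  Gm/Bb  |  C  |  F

F has root F, degree 1 in F major, so I.
Gm/Bb: minor triad on G = scale degree 2 → ii6.
C: root C is the dominant; major triad there is V.
F: root F is the tonic; major triad there is I.

I - ii6 - V - I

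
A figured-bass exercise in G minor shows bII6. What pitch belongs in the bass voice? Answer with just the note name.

C

bII in G minor has root Ab; the chord is Ab-C-Eb.
The figure 6 means first inversion — the third is in the bass.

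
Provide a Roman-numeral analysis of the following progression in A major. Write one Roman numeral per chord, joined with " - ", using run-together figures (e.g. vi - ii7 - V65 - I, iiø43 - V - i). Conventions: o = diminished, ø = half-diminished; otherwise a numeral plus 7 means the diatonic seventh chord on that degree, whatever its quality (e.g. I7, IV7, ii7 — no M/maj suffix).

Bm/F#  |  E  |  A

ii64 - V - I

Bm/F#: minor triad on B = scale degree 2 → ii64.
E has root E, degree 5 in A major, so V.
A has root A, degree 1 in A major, so I.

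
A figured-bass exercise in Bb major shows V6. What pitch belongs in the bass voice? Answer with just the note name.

V in Bb major has root F; the chord is F-A-C.
The figure 6 means first inversion — the third is in the bass.

A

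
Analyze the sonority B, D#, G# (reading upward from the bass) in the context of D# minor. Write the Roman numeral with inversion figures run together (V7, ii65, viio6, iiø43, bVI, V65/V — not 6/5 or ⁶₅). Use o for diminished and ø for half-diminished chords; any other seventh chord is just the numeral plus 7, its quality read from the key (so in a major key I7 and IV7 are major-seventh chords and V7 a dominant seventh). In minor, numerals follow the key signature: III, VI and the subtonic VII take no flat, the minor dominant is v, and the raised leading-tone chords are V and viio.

The pitches G#-B-D# form a minor triad rooted on G#.
In D# minor, G# is the subdominant; the diatonic minor triad there is iv.
With B in the bass the chord is in first inversion, so the figured bass is 6.

iv6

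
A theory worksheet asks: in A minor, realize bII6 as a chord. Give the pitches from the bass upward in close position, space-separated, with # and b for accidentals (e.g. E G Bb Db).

D F Bb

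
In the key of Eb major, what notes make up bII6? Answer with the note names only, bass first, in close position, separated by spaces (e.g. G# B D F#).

Ab Cb Fb

Scale degree 2 in Eb major is F; lowering it a half step gives Fb. bII6 is the Neapolitan sixth — a major triad on the lowered second degree, here in its customary first inversion.
So the chord is Fb-Ab-Cb, a major triad.
With the 6 figure the chord is in first inversion; from the bass Ab upward in close position it reads Ab-Cb-Fb.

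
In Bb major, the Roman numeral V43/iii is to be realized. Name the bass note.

E

The applied chord V43/iii is rooted on A: A-C#-E-G.
The figure 43 means second inversion — the fifth is in the bass.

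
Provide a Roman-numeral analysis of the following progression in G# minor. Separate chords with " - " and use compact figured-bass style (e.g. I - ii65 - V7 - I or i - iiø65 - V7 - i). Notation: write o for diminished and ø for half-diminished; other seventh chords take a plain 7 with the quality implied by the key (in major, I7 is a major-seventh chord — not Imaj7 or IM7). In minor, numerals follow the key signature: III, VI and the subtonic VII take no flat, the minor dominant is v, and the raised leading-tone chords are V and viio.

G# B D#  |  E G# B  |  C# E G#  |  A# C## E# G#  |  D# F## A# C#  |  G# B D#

G#-B-D#: minor triad on G# = scale degree 1 → i.
E-G#-B has root E, degree 6 in G# minor, so VI.
C#-E-G# has root C#, degree 4 in G# minor, so iv.
A#-C##-E#-G#: a dominant seventh chord on A#, the applied dominant of V → V7/V.
D#-F##-A#-C#: root D# is the dominant; dominant seventh chord there is V7.
G#-B-D# has root G#, degree 1 in G# minor, so i.

i - VI - iv - V7/V - V7 - i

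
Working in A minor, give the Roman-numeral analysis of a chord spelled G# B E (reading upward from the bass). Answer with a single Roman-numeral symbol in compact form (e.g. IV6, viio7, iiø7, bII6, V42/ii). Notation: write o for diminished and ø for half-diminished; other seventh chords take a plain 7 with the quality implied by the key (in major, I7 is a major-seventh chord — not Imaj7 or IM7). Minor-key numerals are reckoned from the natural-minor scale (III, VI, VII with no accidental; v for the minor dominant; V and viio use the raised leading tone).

V6

Stacked in thirds the chord is E-G#-B: a major triad on E.
E is scale degree 5 in A minor, and a major triad on that degree is written V.
With G# in the bass the chord is in first inversion, so the figured bass is 6.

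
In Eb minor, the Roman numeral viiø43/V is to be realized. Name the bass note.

Eb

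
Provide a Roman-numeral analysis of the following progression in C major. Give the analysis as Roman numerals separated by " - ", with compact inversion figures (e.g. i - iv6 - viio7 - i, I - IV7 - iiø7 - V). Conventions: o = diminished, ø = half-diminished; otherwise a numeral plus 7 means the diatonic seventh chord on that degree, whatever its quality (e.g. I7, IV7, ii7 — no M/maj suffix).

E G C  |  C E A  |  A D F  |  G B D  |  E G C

E-G-C: major triad on C = scale degree 1 → I6.
C-E-A: minor triad on A = scale degree 6 → vi6.
A-D-F: root D is the supertonic; minor triad there is ii64.
G-B-D: root G is the dominant; major triad there is V.
E-G-C: root C is the tonic; major triad there is I6.

I6 - vi6 - ii64 - V - I6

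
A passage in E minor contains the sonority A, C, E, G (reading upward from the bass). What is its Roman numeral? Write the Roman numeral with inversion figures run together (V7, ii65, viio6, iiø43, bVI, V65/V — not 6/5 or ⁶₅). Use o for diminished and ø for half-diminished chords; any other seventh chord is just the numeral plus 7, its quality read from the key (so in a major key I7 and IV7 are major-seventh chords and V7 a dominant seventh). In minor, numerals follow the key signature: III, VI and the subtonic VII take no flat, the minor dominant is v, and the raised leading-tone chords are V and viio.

Stacked in thirds the chord is A-C-E-G: a minor seventh chord on A.
A is scale degree 4 in E minor, and a minor seventh chord on that degree is written iv7.

iv7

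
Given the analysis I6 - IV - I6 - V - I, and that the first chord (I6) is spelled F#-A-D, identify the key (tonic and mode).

The anchor chord is a major triad on D, labeled I6.
If D is scale degree 1 and the mode makes that degree carry a major triad, the tonic is D and the mode is major.

D major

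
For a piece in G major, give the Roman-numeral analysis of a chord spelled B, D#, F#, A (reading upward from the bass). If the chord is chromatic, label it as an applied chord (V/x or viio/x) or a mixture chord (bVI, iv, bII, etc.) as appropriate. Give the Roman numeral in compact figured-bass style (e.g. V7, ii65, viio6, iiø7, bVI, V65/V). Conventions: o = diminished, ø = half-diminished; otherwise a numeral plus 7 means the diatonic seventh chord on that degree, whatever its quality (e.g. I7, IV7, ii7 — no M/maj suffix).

Stacked in thirds the chord is B-D#-F#-A: a dominant seventh chord on B.
B is not a diatonic chord root with this quality in G major, but it lies a perfect fifth above E (vi), so the chord functions as an applied dominant of vi.

V7/vi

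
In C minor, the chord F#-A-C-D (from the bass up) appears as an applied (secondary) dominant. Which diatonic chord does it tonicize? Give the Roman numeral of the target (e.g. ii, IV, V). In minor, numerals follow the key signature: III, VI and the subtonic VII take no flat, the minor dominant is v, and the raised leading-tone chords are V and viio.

V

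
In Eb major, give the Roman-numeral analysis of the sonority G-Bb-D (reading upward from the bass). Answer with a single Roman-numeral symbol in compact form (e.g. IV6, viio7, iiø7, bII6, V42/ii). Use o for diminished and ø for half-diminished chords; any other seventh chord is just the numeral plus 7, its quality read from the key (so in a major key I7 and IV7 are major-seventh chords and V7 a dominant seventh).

iii

The pitches G-Bb-D form a minor triad rooted on G.
G is scale degree 3 in Eb major, and a minor triad on that degree is written iii.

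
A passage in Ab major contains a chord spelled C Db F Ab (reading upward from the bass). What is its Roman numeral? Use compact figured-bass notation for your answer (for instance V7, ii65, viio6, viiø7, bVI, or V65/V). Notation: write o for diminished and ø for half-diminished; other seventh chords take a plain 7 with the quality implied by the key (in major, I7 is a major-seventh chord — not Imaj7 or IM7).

IV42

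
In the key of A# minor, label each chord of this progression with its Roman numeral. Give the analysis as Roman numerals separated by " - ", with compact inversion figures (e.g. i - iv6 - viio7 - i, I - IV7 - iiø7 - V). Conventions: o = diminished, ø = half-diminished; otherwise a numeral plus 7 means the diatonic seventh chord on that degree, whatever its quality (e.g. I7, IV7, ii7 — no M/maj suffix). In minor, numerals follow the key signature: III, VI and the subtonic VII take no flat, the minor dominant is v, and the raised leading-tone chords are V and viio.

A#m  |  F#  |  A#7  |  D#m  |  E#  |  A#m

i - VI - V7/iv - iv - V - i

A#m: minor triad on A# = scale degree 1 → i.
F# has root F#, degree 6 in A# minor, so VI.
A#7 is the secondary dominant of iv (dominant seventh chord on A#): V7/iv.
D#m has root D#, degree 4 in A# minor, so iv.
E# has root E#, degree 5 in A# minor, so V.
A#m: minor triad on A# = scale degree 1 → i.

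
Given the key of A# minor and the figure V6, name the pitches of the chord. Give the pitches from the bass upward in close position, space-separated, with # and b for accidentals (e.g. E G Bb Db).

In A# minor, scale degree 5 is E#. The dominant is major (leading tone raised), so V is a major triad.
Stacking thirds from E# gives E#-G##-B#.
The figured bass 6 indicates first inversion, placing the third (G##) in the bass: G##-B#-E#.

G## B# E#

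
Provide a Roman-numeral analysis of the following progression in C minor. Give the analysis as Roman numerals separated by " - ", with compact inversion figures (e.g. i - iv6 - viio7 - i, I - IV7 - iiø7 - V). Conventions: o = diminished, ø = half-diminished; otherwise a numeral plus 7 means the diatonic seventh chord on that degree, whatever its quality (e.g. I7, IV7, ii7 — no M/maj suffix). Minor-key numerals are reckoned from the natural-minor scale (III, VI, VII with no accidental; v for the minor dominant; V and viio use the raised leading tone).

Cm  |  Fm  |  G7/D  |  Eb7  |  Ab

Cm: root C is the tonic; minor triad there is i.
Fm has root F, degree 4 in C minor, so iv.
G7/D has root G, degree 5 in C minor, so V43.
Eb7: chromatic; Eb is V of VI, so V7/VI.
Ab: root Ab is the submediant; major triad there is VI.

i - iv - V43 - V7/VI - VI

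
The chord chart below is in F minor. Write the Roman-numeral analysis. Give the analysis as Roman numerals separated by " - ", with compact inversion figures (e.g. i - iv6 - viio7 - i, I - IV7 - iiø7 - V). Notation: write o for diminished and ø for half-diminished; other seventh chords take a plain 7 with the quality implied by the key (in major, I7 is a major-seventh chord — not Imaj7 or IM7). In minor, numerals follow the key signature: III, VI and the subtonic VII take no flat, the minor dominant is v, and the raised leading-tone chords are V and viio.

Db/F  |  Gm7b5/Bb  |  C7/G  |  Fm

Db/F has root Db, degree 6 in F minor, so VI6.
Gm7b5/Bb: root G is the supertonic; half-diminished seventh chord there is iiø65.
C7/G: root C is the dominant; dominant seventh chord there is V43.
Fm: root F is the tonic; minor triad there is i.

VI6 - iiø65 - V43 - i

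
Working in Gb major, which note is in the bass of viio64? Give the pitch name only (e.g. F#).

Cb

viio in Gb major has root F; the chord is F-Ab-Cb.
The figure 64 means second inversion — the fifth is in the bass.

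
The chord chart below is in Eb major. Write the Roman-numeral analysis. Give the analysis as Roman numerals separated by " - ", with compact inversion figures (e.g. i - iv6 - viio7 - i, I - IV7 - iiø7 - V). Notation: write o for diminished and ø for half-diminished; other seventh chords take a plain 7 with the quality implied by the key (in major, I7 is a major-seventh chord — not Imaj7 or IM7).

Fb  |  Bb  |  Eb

bII - V - I

Fb: Fb with this quality isn't in the key; a major triad on b2 is the Neapolitan chord, bII.
Bb has root Bb, degree 5 in Eb major, so V.
Eb: major triad on Eb = scale degree 1 → I.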